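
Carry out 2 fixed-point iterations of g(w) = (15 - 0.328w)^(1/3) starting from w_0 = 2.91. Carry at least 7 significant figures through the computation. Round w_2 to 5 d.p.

w_1 = g(2.910000) = 2.412752
w_2 = g(2.412752) = 2.422055

2.42205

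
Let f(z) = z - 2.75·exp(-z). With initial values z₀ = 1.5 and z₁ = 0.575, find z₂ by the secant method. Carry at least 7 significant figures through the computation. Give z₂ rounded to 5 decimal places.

Secant update: z_(k+1) = z_k − f(z_k)·(z_k − z_(k-1))/(f(z_k) − f(z_(k-1))).
f(z_0) = 0.886392, f(z_1) = -0.972438
z_2 = 0.575000 - (-0.972438)·(0.575000 - 1.500000)/(-0.972438 - (0.886392)) = 1.058909; f(z_2) = 0.105116

1.05891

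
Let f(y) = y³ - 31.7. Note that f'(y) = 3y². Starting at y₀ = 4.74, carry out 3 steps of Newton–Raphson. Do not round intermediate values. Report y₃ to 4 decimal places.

Newton update: y ← y − f(y)/f'(y).
y_0 = 4.740000: f = 74.796424, f' = 67.402800 → y_1 = 4.740000 - (74.796424)/(67.402800) = 3.630307
y_1 = 3.630307: f = 16.144279, f' = 39.537384 → y_2 = 3.630307 - (16.144279)/(39.537384) = 3.221977
y_2 = 3.221977: f = 1.747793, f' = 31.143415 → y_3 = 3.221977 - (1.747793)/(31.143415) = 3.165857

3.1659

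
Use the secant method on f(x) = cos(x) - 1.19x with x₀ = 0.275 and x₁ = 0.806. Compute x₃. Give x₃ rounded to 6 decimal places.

f(x_0) = 0.635175, f(x_1) = -0.266750
x_2 = 0.806000 - (-0.266750)·(0.806000 - 0.275000)/(-0.266750 - (0.635175)) = 0.648953; f(x_2) = 0.024462
x_3 = 0.648953 - (0.024462)·(0.648953 - 0.806000)/(0.024462 - (-0.266750)) = 0.662146; f(x_3) = 0.000722

0.662146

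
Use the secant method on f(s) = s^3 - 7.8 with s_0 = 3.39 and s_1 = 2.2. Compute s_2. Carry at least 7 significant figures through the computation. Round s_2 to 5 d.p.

2.08029

f(s_0) = 31.158219, f(s_1) = 2.848000
s_2 = 2.200000 - (2.848000)·(2.200000 - 3.390000)/(2.848000 - (31.158219)) = 2.080286; f(s_2) = 1.202629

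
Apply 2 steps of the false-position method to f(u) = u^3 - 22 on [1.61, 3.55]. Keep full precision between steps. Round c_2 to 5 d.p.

f(1.610000) = -17.826719, f(3.550000) = 22.738875
step 1: c = 2.462541, f(c) = -7.066884 < 0 → new bracket [2.462541, 3.550000]
step 2: c = 2.720375, f(c) = -1.868020 < 0 → new bracket [2.720375, 3.550000]

2.72038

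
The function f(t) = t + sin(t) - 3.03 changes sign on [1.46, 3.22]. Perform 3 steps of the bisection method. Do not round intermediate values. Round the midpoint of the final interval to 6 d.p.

2.230000

f(1.460000) = -0.576132, f(3.220000) = 0.111673 (opposite signs)
step 1: m = 2.340000, f(m) = 0.028465 > 0 → root in [1.460000, 2.340000]
step 2: m = 1.900000, f(m) = -0.183700 < 0 → root in [1.900000, 2.340000]
step 3: m = 2.120000, f(m) = -0.057060 < 0 → root in [2.120000, 2.340000]
Midpoint of [2.120000, 2.340000] = 2.230000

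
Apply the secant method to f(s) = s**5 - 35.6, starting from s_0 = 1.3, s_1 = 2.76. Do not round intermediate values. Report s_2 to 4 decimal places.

f(s_0) = -31.887070, f(s_1) = 124.556810
s_2 = 2.760000 - (124.556810)·(2.760000 - 1.300000)/(124.556810 - (-31.887070)) = 1.597584; f(s_2) = -25.193184

1.5976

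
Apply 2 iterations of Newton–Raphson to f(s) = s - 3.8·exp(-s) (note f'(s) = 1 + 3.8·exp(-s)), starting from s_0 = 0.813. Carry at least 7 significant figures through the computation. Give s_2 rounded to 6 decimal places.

s_0 = 0.813000: f = -0.872397, f' = 2.685397 → s_1 = 0.813000 - (-0.872397)/(2.685397) = 1.137867
s_1 = 1.137867: f = -0.080040, f' = 2.217907 → s_2 = 1.137867 - (-0.080040)/(2.217907) = 1.173955

1.173955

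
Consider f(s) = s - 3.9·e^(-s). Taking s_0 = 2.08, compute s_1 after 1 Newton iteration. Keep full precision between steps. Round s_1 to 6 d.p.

1.009033

f'(s) = 1 + 3.9·e^(-s)
s_0 = 2.080000: f = 1.592772, f' = 1.487228 → s_1 = 2.080000 - (1.592772)/(1.487228) = 1.009033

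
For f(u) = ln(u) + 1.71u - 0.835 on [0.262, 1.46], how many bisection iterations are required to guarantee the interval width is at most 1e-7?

24

Initial width b − a = 1.46 − 0.262 = 1.198000.
After n steps the width is (b−a)/2^n; need (b−a)/2^n ≤ 1e-7.
So n ≥ log₂(1.198000/1e-7) = log₂(11980000.0000) ≈ 23.5141.
Hence n = 24.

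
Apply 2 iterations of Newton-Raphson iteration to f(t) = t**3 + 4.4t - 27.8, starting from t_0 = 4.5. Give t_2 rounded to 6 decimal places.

2.664867

Newton update: t ← t − f(t)/f'(t).
f'(t) = 3t**2 + 4.4
t_0 = 4.500000: f = 83.125000, f' = 65.150000 → t_1 = 4.500000 - (83.125000)/(65.150000) = 3.224098
t_1 = 3.224098: f = 19.899919, f' = 35.584428 → t_2 = 3.224098 - (19.899919)/(35.584428) = 2.664867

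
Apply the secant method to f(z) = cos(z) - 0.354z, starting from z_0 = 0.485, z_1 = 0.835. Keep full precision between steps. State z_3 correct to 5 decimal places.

f(z_0) = 0.712985, f(z_1) = 0.375588
z_2 = 0.835000 - (0.375588)·(0.835000 - 0.485000)/(0.375588 - (0.712985)) = 1.224617; f(z_2) = -0.094208
z_3 = 1.224617 - (-0.094208)·(1.224617 - 0.835000)/(-0.094208 - (0.375588)) = 1.146487; f(z_3) = 0.005835

1.14649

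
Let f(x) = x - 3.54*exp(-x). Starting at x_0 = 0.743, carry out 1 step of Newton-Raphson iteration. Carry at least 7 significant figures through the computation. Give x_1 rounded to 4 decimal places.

f'(x) = 1 + 3.54*exp(-x)
x_0 = 0.743000: f = -0.940924, f' = 2.683924 → x_1 = 0.743000 - (-0.940924)/(2.683924) = 1.093578

1.0936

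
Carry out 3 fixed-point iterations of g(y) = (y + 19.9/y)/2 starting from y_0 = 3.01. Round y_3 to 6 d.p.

y_1 = g(3.010000) = 4.810648
y_2 = g(4.810648) = 4.473652
y_3 = g(4.473652) = 4.460960

4.460960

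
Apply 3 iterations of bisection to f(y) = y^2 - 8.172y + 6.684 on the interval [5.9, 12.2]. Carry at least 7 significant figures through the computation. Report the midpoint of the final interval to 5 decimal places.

f(5.900000) = -6.720800, f(12.200000) = 55.825600 (opposite signs)
step 1: m = 9.050000, f(m) = 14.629900 > 0 → root in [5.900000, 9.050000]
step 2: m = 7.475000, f(m) = 1.473925 > 0 → root in [5.900000, 7.475000]
step 3: m = 6.687500, f(m) = -3.243594 < 0 → root in [6.687500, 7.475000]
Midpoint of [6.687500, 7.475000] = 7.081250

7.08125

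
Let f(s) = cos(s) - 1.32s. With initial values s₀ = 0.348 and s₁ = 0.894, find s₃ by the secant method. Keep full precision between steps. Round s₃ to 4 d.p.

f(s_0) = 0.480697, f(s_1) = -0.553781
s_2 = 0.894000 - (-0.553781)·(0.894000 - 0.348000)/(-0.553781 - (0.480697)) = 0.601713; f(s_2) = 0.030106
s_3 = 0.601713 - (0.030106)·(0.601713 - 0.894000)/(0.030106 - (-0.553781)) = 0.616784; f(s_3) = 0.001589

0.6168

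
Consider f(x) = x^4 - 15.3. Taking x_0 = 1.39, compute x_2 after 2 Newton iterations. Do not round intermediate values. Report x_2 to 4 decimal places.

f'(x) = 4x^3
x_0 = 1.390000: f = -11.566990, f' = 10.742476 → x_1 = 1.390000 - (-11.566990)/(10.742476) = 2.466753
x_1 = 2.466753: f = 21.725627, f' = 60.039464 → x_2 = 2.466753 - (21.725627)/(60.039464) = 2.104897

2.1049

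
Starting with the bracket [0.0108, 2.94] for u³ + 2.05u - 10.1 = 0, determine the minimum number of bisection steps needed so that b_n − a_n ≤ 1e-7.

Initial width b − a = 2.94 − 0.0108 = 2.929200.
After n steps the width is (b−a)/2^n; need (b−a)/2^n ≤ 1e-7.
So n ≥ log₂(2.929200/1e-7) = log₂(29292000.0000) ≈ 24.8040.
Hence n = 25.

25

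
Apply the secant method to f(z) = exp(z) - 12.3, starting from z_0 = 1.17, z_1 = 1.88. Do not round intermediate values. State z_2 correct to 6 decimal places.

3.104673

f(z_0) = -9.078007, f(z_1) = -5.746495
z_2 = 1.880000 - (-5.746495)·(1.880000 - 1.170000)/(-5.746495 - (-9.078007)) = 3.104673; f(z_2) = 10.001915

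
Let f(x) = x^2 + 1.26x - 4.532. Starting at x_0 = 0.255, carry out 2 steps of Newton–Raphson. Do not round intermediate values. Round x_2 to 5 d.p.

1.74725

Newton update: x ← x − f(x)/f'(x).
f'(x) = 2x + 1.26
x_0 = 0.255000: f = -4.145675, f' = 1.770000 → x_1 = 0.255000 - (-4.145675)/(1.770000) = 2.597189
x_1 = 2.597189: f = 5.485851, f' = 6.454379 → x_2 = 2.597189 - (5.485851)/(6.454379) = 1.747247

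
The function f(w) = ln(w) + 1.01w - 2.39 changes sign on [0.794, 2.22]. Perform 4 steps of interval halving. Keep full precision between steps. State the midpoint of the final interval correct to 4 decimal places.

1.8189

f(0.794000) = -1.818732, f(2.220000) = 0.649707 (opposite signs)
step 1: m = 1.507000, f(m) = -0.457809 < 0 → root in [1.507000, 2.220000]
step 2: m = 1.863500, f(m) = 0.114591 > 0 → root in [1.507000, 1.863500]
step 3: m = 1.685250, f(m) = -0.165984 < 0 → root in [1.685250, 1.863500]
step 4: m = 1.774375, f(m) = -0.024433 < 0 → root in [1.774375, 1.863500]
Midpoint of [1.774375, 1.863500] = 1.818938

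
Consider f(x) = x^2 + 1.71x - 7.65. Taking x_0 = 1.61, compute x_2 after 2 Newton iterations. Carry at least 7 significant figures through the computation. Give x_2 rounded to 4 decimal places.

2.0402

f'(x) = 2x + 1.71
x_0 = 1.610000: f = -2.304800, f' = 4.930000 → x_1 = 1.610000 - (-2.304800)/(4.930000) = 2.077505
x_1 = 2.077505: f = 0.218561, f' = 5.865010 → x_2 = 2.077505 - (0.218561)/(5.865010) = 2.040240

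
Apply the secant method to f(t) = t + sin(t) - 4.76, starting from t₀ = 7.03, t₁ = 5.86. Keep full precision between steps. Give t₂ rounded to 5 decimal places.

5.50313

f(t_0) = 2.949305, f(t_1) = 0.689333
t_2 = 5.860000 - (0.689333)·(5.860000 - 7.030000)/(0.689333 - (2.949305)) = 5.503128; f(t_2) = 0.039808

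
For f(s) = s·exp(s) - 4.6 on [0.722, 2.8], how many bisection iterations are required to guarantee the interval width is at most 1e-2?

8

Initial width b − a = 2.8 − 0.722 = 2.078000.
After n steps the width is (b−a)/2^n; need (b−a)/2^n ≤ 1e-2.
So n ≥ log₂(2.078000/1e-2) = log₂(207.8000) ≈ 7.6991.
Hence n = 8.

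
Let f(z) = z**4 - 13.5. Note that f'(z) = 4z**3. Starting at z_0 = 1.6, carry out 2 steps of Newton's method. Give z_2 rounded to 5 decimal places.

z_0 = 1.600000: f = -6.946400, f' = 16.384000 → z_1 = 1.600000 - (-6.946400)/(16.384000) = 2.023975
z_1 = 2.023975: f = 3.281093, f' = 33.164631 → z_2 = 2.023975 - (3.281093)/(33.164631) = 1.925041

1.92504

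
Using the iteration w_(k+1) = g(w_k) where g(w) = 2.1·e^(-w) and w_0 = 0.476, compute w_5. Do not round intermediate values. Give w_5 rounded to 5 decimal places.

1.10716

w_1 = g(0.476000) = 1.304653
w_2 = g(1.304653) = 0.569660
w_3 = g(0.569660) = 1.188008
w_4 = g(1.188008) = 0.640139
w_5 = g(0.640139) = 1.107160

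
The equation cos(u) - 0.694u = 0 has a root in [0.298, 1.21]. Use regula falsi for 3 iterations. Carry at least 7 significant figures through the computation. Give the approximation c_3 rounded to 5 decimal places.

f(0.298000) = 0.749114, f(1.210000) = -0.486721
step 1: c = 0.850818, f(c) = 0.068900 > 0 → new bracket [0.850818, 1.210000]
step 2: c = 0.895359, f(c) = 0.003860 > 0 → new bracket [0.895359, 1.210000]
step 3: c = 0.897834, f(c) = 0.000208 > 0 → new bracket [0.897834, 1.210000]

0.89783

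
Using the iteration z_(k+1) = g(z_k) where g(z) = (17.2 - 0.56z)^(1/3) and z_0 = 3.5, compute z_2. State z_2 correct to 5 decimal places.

2.50991

z_1 = g(3.500000) = 2.479296
z_2 = g(2.479296) = 2.509912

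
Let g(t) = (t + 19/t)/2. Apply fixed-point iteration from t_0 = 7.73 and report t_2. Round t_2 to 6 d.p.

t_1 = g(7.730000) = 5.093978
t_2 = g(5.093978) = 4.411936

4.411936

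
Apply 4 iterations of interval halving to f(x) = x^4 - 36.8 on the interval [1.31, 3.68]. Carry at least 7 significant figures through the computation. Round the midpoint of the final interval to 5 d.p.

2.42094

f(1.310000) = -33.855001, f(3.680000) = 146.596598 (opposite signs)
step 1: m = 2.495000, f(m) = 1.950936 > 0 → root in [1.310000, 2.495000]
step 2: m = 1.902500, f(m) = -23.699175 < 0 → root in [1.902500, 2.495000]
step 3: m = 2.198750, f(m) = -13.427595 < 0 → root in [2.198750, 2.495000]
step 4: m = 2.346875, f(m) = -6.463894 < 0 → root in [2.346875, 2.495000]
Midpoint of [2.346875, 2.495000] = 2.420937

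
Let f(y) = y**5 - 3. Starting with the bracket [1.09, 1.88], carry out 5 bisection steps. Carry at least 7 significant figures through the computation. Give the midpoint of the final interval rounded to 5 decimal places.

f(1.090000) = -1.461376, f(1.880000) = 20.484929 (opposite signs)
step 1: m = 1.485000, f(m) = 4.221581 > 0 → root in [1.090000, 1.485000]
step 2: m = 1.287500, f(m) = 0.537824 > 0 → root in [1.090000, 1.287500]
step 3: m = 1.188750, f(m) = -0.626153 < 0 → root in [1.188750, 1.287500]
step 4: m = 1.238125, f(m) = -0.090473 < 0 → root in [1.238125, 1.287500]
step 5: m = 1.262813, f(m) = 0.211400 > 0 → root in [1.238125, 1.262813]
Midpoint of [1.238125, 1.262813] = 1.250469

1.25047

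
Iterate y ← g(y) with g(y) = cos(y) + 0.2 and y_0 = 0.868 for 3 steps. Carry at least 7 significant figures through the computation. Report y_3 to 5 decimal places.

0.85038

y_1 = g(0.868000) = 0.846354
y_2 = g(0.846354) = 0.862718
y_3 = g(0.862718) = 0.850375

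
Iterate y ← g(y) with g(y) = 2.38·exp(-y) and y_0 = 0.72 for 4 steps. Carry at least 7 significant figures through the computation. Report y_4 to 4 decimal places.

0.7709

y_1 = g(0.720000) = 1.158470
y_2 = g(1.158470) = 0.747239
y_3 = g(0.747239) = 1.127340
y_4 = g(1.127340) = 0.770867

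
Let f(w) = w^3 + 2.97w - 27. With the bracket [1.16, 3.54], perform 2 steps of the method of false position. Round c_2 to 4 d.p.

f(1.160000) = -21.993904, f(3.540000) = 27.875664
step 1: c = 2.209648, f(c) = -9.648642 < 0 → new bracket [2.209648, 3.540000]
step 2: c = 2.551722, f(c) = -2.806396 < 0 → new bracket [2.551722, 3.540000]

2.5517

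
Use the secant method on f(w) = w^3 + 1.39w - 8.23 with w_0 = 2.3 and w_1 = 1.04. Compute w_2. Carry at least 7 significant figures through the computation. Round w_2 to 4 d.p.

Secant update: w_(k+1) = w_k − f(w_k)·(w_k − w_(k-1))/(f(w_k) − f(w_(k-1))).
f(w_0) = 7.134000, f(w_1) = -5.659536
w_2 = 1.040000 - (-5.659536)·(1.040000 - 2.300000)/(-5.659536 - (7.134000)) = 1.597392; f(w_2) = -1.933621

1.5974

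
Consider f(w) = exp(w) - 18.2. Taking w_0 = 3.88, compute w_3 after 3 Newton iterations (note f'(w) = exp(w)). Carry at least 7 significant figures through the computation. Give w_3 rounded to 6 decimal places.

2.902961

Newton update: w ← w − f(w)/f'(w).
w_0 = 3.880000: f = 30.224215, f' = 48.424215 → w_1 = 3.880000 - (30.224215)/(48.424215) = 3.255845
w_1 = 3.255845: f = 7.741526, f' = 25.941526 → w_2 = 3.255845 - (7.741526)/(25.941526) = 2.957423
w_2 = 2.957423: f = 1.048302, f' = 19.248302 → w_3 = 2.957423 - (1.048302)/(19.248302) = 2.902961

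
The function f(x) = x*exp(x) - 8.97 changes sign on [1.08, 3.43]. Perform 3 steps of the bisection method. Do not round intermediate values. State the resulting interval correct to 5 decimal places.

[1.66750, 1.96125]

f(1.080000) = -5.789746, f(3.430000) = 96.936885 (opposite signs)
step 1: m = 2.255000, f(m) = 12.532086 > 0 → root in [1.080000, 2.255000]
step 2: m = 1.667500, f(m) = -0.134078 < 0 → root in [1.667500, 2.255000]
step 3: m = 1.961250, f(m) = 4.970971 > 0 → root in [1.667500, 1.961250]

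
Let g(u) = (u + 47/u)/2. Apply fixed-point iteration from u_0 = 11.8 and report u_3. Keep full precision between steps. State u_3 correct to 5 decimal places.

u_1 = g(11.800000) = 7.891525
u_2 = g(7.891525) = 6.923641
u_3 = g(6.923641) = 6.855988

6.85599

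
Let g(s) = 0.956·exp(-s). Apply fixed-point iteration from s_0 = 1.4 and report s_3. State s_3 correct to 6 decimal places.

0.449231

s_1 = g(1.400000) = 0.235747
s_2 = g(0.235747) = 0.755222
s_3 = g(0.755222) = 0.449231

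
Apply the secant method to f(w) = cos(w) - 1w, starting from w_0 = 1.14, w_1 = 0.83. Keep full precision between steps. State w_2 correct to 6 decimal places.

f(w_0) = -0.722405, f(w_1) = -0.155124
w_2 = 0.830000 - (-0.155124)·(0.830000 - 1.140000)/(-0.155124 - (-0.722405)) = 0.745230; f(w_2) = -0.010298

0.745230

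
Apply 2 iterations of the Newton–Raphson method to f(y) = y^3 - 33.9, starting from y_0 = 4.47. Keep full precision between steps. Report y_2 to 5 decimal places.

f'(y) = 3y^2
y_0 = 4.470000: f = 55.414623, f' = 59.942700 → y_1 = 4.470000 - (55.414623)/(59.942700) = 3.545540
y_1 = 3.545540: f = 10.670469, f' = 37.712564 → y_2 = 3.545540 - (10.670469)/(37.712564) = 3.262598

3.26260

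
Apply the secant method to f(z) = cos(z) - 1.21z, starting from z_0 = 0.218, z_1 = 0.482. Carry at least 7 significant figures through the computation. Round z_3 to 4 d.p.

0.6544

f(z_0) = 0.712552, f(z_1) = 0.302850
z_2 = 0.482000 - (0.302850)·(0.482000 - 0.218000)/(0.302850 - (0.712552)) = 0.677147; f(z_2) = -0.039985
z_3 = 0.677147 - (-0.039985)·(0.677147 - 0.482000)/(-0.039985 - (0.302850)) = 0.654387; f(z_3) = 0.001613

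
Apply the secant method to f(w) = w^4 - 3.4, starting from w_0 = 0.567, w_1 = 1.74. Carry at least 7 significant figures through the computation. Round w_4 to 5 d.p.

1.43959

f(w_0) = -3.296645, f(w_1) = 5.766362
w_2 = 1.740000 - (5.766362)·(1.740000 - 0.567000)/(5.766362 - (-3.296645)) = 0.993676; f(w_2) = -2.425058
w_3 = 0.993676 - (-2.425058)·(0.993676 - 1.740000)/(-2.425058 - (5.766362)) = 1.214624; f(w_3) = -1.223457
w_4 = 1.214624 - (-1.223457)·(1.214624 - 0.993676)/(-1.223457 - (-2.425058)) = 1.439591; f(w_4) = 0.894932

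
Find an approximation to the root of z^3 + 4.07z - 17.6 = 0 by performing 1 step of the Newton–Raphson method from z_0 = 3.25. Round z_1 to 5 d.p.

Newton update: z ← z − f(z)/f'(z).
f'(z) = 3z^2 + 4.07
z_0 = 3.250000: f = 29.955625, f' = 35.757500 → z_1 = 3.250000 - (29.955625)/(35.757500) = 2.412256

2.41226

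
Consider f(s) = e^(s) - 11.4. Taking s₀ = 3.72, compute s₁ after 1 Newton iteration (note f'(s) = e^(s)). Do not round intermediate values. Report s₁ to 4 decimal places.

s_0 = 3.720000: f = 29.864394, f' = 41.264394 → s_1 = 3.720000 - (29.864394)/(41.264394) = 2.996267

2.9963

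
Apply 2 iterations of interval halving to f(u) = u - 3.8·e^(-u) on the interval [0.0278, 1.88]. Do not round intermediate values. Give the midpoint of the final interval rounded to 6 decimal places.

f(0.027800) = -3.668015, f(1.880000) = 1.300158 (opposite signs)
step 1: m = 0.953900, f(m) = -0.509996 < 0 → root in [0.953900, 1.880000]
step 2: m = 1.416950, f(m) = 0.495631 > 0 → root in [0.953900, 1.416950]
Midpoint of [0.953900, 1.416950] = 1.185425

1.185425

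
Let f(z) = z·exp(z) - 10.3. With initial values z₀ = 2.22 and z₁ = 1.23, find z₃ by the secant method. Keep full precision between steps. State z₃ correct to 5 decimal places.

f(z_0) = 10.140275, f(z_1) = -6.091888
z_2 = 1.230000 - (-6.091888)·(1.230000 - 2.220000)/(-6.091888 - (10.140275)) = 1.601544; f(z_2) = -2.355238
z_3 = 1.601544 - (-2.355238)·(1.601544 - 1.230000)/(-2.355238 - (-6.091888)) = 1.835732; f(z_3) = 1.209523

1.83573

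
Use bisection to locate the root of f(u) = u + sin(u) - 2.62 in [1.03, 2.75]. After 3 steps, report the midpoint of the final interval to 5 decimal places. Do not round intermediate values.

1.56750

f(1.030000) = -0.732701, f(2.750000) = 0.511661 (opposite signs)
step 1: m = 1.890000, f(m) = 0.219486 > 0 → root in [1.030000, 1.890000]
step 2: m = 1.460000, f(m) = -0.166132 < 0 → root in [1.460000, 1.890000]
step 3: m = 1.675000, f(m) = 0.049576 > 0 → root in [1.460000, 1.675000]
Midpoint of [1.460000, 1.675000] = 1.567500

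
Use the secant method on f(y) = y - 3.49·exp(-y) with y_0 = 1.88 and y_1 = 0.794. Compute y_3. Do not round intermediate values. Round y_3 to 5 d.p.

f(y_0) = 1.347461, f(y_1) = -0.783595
y_2 = 0.794000 - (-0.783595)·(0.794000 - 1.880000)/(-0.783595 - (1.347461)) = 1.193325; f(y_2) = 0.135118
y_3 = 1.193325 - (0.135118)·(1.193325 - 0.794000)/(0.135118 - (-0.783595)) = 1.134595; f(y_3) = 0.012378

1.13460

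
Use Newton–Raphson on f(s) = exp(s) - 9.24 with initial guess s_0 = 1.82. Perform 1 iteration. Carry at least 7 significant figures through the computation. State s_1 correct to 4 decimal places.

Newton update: s ← s − f(s)/f'(s).
f'(s) = exp(s)
s_0 = 1.820000: f = -3.068142, f' = 6.171858 → s_1 = 1.820000 - (-3.068142)/(6.171858) = 2.317118

2.3171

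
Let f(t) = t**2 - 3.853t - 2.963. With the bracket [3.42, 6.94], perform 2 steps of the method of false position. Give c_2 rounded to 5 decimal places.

f(3.420000) = -4.443860, f(6.940000) = 18.460780
step 1: c = 4.102935, f(c) = -1.937532 < 0 → new bracket [4.102935, 6.940000]
step 2: c = 4.372414, f(c) = -0.691909 < 0 → new bracket [4.372414, 6.940000]

4.37241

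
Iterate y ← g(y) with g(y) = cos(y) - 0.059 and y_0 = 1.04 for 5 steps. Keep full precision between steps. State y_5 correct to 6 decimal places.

y_1 = g(1.040000) = 0.447220
y_2 = g(0.447220) = 0.842653
y_3 = g(0.842653) = 0.606485
y_4 = g(0.606485) = 0.762656
y_5 = g(0.762656) = 0.664003

0.664003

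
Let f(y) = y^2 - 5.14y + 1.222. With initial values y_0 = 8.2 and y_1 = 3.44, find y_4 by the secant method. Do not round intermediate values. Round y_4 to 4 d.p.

4.8158

f(y_0) = 26.314000, f(y_1) = -4.626000
y_2 = 3.440000 - (-4.626000)·(3.440000 - 8.200000)/(-4.626000 - (26.314000)) = 4.151692; f(y_2) = -2.881149
y_3 = 4.151692 - (-2.881149)·(4.151692 - 3.440000)/(-2.881149 - (-4.626000)) = 5.326860; f(y_3) = 2.217377
y_4 = 5.326860 - (2.217377)·(5.326860 - 4.151692)/(2.217377 - (-2.881149)) = 4.815773; f(y_4) = -0.339403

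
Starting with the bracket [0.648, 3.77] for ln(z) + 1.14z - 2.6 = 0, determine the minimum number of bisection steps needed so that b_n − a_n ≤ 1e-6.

22

Initial width b − a = 3.77 − 0.648 = 3.122000.
After n steps the width is (b−a)/2^n; need (b−a)/2^n ≤ 1e-6.
So n ≥ log₂(3.122000/1e-6) = log₂(3122000.0000) ≈ 21.5740.
Hence n = 22.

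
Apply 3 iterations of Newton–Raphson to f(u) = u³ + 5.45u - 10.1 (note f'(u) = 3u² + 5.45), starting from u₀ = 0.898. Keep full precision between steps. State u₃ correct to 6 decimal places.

1.375600

u_0 = 0.898000: f = -4.481749, f' = 7.869212 → u_1 = 0.898000 - (-4.481749)/(7.869212) = 1.467530
u_1 = 1.467530: f = 1.058571, f' = 11.910929 → u_2 = 1.467530 - (1.058571)/(11.910929) = 1.378656
u_2 = 1.378656: f = 0.034072, f' = 11.152074 → u_3 = 1.378656 - (0.034072)/(11.152074) = 1.375600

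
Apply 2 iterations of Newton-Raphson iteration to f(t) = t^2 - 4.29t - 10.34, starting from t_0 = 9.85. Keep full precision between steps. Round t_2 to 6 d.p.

Newton update: t ← t − f(t)/f'(t).
f'(t) = 2t - 4.29
t_0 = 9.850000: f = 44.426000, f' = 15.410000 → t_1 = 9.850000 - (44.426000)/(15.410000) = 6.967067
t_1 = 6.967067: f = 8.311304, f' = 9.644134 → t_2 = 6.967067 - (8.311304)/(9.644134) = 6.105268

6.105268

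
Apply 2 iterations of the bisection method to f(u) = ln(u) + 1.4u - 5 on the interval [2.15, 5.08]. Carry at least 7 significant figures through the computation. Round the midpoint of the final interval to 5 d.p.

f(2.150000) = -1.224532, f(5.080000) = 3.737311 (opposite signs)
step 1: m = 3.615000, f(m) = 1.346092 > 0 → root in [2.150000, 3.615000]
step 2: m = 2.882500, f(m) = 0.094158 > 0 → root in [2.150000, 2.882500]
Midpoint of [2.150000, 2.882500] = 2.516250

2.51625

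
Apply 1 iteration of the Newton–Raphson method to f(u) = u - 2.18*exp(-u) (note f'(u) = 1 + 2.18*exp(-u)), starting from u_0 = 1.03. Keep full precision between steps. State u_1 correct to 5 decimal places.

0.88844

u_0 = 1.030000: f = 0.251725, f' = 1.778275 → u_1 = 1.030000 - (0.251725)/(1.778275) = 0.888444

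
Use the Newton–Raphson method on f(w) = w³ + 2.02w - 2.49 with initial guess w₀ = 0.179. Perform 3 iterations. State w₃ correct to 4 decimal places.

Newton update: w ← w − f(w)/f'(w).
f'(w) = 3w² + 2.02
w_0 = 0.179000: f = -2.122685, f' = 2.116123 → w_1 = 0.179000 - (-2.122685)/(2.116123) = 1.182101
w_1 = 1.182101: f = 1.549667, f' = 6.212087 → w_2 = 1.182101 - (1.549667)/(6.212087) = 0.932641
w_2 = 0.932641: f = 0.205163, f' = 4.629457 → w_3 = 0.932641 - (0.205163)/(4.629457) = 0.888324

0.8883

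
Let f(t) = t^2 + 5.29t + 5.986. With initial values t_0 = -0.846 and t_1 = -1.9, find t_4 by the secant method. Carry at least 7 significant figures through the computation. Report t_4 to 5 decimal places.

f(t_0) = 2.226376, f(t_1) = -0.455000
t_2 = -1.900000 - (-0.455000)·(-1.900000 - -0.846000)/(-0.455000 - (2.226376)) = -1.721148; f(t_2) = -0.156522
t_3 = -1.721148 - (-0.156522)·(-1.721148 - -1.900000)/(-0.156522 - (-0.455000)) = -1.627358; f(t_3) = 0.025571
t_4 = -1.627358 - (0.025571)·(-1.627358 - -1.721148)/(0.025571 - (-0.156522)) = -1.640528; f(t_4) = -0.001062

-1.64053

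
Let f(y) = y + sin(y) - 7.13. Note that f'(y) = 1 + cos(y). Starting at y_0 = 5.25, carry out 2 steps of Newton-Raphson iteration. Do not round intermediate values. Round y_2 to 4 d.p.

Newton update: y ← y − f(y)/f'(y).
y_0 = 5.250000: f = -2.738934, f' = 1.512085 → y_1 = 5.250000 - (-2.738934)/(1.512085) = 7.061362
y_1 = 7.061362: f = 0.633344, f' = 1.712195 → y_2 = 7.061362 - (0.633344)/(1.712195) = 6.691460

6.6915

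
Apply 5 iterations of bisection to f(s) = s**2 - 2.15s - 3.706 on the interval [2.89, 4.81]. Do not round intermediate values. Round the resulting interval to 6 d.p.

[3.250000, 3.310000]

f(2.890000) = -1.567400, f(4.810000) = 9.088600 (opposite signs)
step 1: m = 3.850000, f(m) = 2.839000 > 0 → root in [2.890000, 3.850000]
step 2: m = 3.370000, f(m) = 0.405400 > 0 → root in [2.890000, 3.370000]
step 3: m = 3.130000, f(m) = -0.638600 < 0 → root in [3.130000, 3.370000]
step 4: m = 3.250000, f(m) = -0.131000 < 0 → root in [3.250000, 3.370000]
step 5: m = 3.310000, f(m) = 0.133600 > 0 → root in [3.250000, 3.310000]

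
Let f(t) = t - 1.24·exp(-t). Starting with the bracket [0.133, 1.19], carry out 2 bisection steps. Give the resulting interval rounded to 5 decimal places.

[0.39725, 0.66150]

f(0.133000) = -0.952577, f(1.190000) = 0.812766 (opposite signs)
step 1: m = 0.661500, f(m) = 0.021565 > 0 → root in [0.133000, 0.661500]
step 2: m = 0.397250, f(m) = -0.436236 < 0 → root in [0.397250, 0.661500]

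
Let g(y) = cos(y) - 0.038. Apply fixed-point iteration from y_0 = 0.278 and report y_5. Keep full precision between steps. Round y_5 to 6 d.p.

0.755690

y_1 = g(0.278000) = 0.923606
y_2 = g(0.923606) = 0.564947
y_3 = g(0.564947) = 0.806617
y_4 = g(0.806617) = 0.653945
y_5 = g(0.653945) = 0.755690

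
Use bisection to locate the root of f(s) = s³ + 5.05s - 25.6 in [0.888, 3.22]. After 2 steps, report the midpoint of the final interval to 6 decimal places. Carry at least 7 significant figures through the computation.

2.345500

f(0.888000) = -20.415373, f(3.220000) = 24.047248 (opposite signs)
step 1: m = 2.054000, f(m) = -6.561647 < 0 → root in [2.054000, 3.220000]
step 2: m = 2.637000, f(m) = 6.053939 > 0 → root in [2.054000, 2.637000]
Midpoint of [2.054000, 2.637000] = 2.345500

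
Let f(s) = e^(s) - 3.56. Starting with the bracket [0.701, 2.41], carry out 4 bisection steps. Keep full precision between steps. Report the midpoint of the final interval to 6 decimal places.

1.288469

f(0.701000) = -1.544233, f(2.410000) = 7.573961 (opposite signs)
step 1: m = 1.555500, f(m) = 1.177455 > 0 → root in [0.701000, 1.555500]
step 2: m = 1.128250, f(m) = -0.469756 < 0 → root in [1.128250, 1.555500]
step 3: m = 1.341875, f(m) = 0.266211 > 0 → root in [1.128250, 1.341875]
step 4: m = 1.235062, f(m) = -0.121407 < 0 → root in [1.235062, 1.341875]
Midpoint of [1.235062, 1.341875] = 1.288469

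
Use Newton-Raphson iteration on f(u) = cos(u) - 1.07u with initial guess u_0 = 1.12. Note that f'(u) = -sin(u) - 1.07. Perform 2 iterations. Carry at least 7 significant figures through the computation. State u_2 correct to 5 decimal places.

u_0 = 1.120000: f = -0.762718, f' = -1.970100 → u_1 = 1.120000 - (-0.762718)/(-1.970100) = 0.732853
u_1 = 0.732853: f = -0.040885, f' = -1.738993 → u_2 = 0.732853 - (-0.040885)/(-1.738993) = 0.709343

0.70934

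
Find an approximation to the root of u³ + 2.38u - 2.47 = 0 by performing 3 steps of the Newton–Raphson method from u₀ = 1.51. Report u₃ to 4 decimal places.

0.8127

f'(u) = 3u² + 2.38
u_0 = 1.510000: f = 4.566751, f' = 9.220300 → u_1 = 1.510000 - (4.566751)/(9.220300) = 1.014707
u_1 = 1.014707: f = 0.989775, f' = 5.468890 → u_2 = 1.014707 - (0.989775)/(5.468890) = 0.833724
u_2 = 0.833724: f = 0.093781, f' = 4.465288 → u_3 = 0.833724 - (0.093781)/(4.465288) = 0.812722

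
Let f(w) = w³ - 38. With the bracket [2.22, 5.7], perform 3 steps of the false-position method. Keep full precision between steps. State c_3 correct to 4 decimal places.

f(2.220000) = -27.058952, f(5.700000) = 147.193000
step 1: c = 2.760397, f(c) = -16.966361 < 0 → new bracket [2.760397, 5.700000]
step 2: c = 3.064213, f(c) = -9.228865 < 0 → new bracket [3.064213, 5.700000]
step 3: c = 3.219724, f(c) = -4.622326 < 0 → new bracket [3.219724, 5.700000]

3.2197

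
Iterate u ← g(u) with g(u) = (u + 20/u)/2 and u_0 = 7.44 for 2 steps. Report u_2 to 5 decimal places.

u_1 = g(7.440000) = 5.064086
u_2 = g(5.064086) = 4.506733

4.50673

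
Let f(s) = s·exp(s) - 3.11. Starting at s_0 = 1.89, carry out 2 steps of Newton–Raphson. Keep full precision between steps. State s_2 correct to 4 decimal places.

1.1357

f'(s) = (s + 1)·exp(s)
s_0 = 1.890000: f = 9.400607, f' = 19.129975 → s_1 = 1.890000 - (9.400607)/(19.129975) = 1.398593
s_1 = 1.398593: f = 2.553598, f' = 9.713096 → s_2 = 1.398593 - (2.553598)/(9.713096) = 1.135690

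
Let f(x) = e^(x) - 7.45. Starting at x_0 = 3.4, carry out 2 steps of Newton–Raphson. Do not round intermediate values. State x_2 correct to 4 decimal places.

2.1757

f'(x) = e^(x)
x_0 = 3.400000: f = 22.514100, f' = 29.964100 → x_1 = 3.400000 - (22.514100)/(29.964100) = 2.648631
x_1 = 2.648631: f = 6.684673, f' = 14.134673 → x_2 = 2.648631 - (6.684673)/(14.134673) = 2.175704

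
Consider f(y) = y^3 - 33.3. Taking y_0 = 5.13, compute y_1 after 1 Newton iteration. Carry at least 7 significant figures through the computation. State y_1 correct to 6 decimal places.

f'(y) = 3y^2
y_0 = 5.130000: f = 101.705697, f' = 78.950700 → y_1 = 5.130000 - (101.705697)/(78.950700) = 3.841782

3.841782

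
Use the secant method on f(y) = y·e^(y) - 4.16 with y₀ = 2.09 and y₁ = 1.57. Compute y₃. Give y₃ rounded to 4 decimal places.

f(y_0) = 12.737473, f(y_1) = 3.386438
y_2 = 1.570000 - (3.386438)·(1.570000 - 2.090000)/(3.386438 - (12.737473)) = 1.381684; f(y_2) = 1.341316
y_3 = 1.381684 - (1.341316)·(1.381684 - 1.570000)/(1.341316 - (3.386438)) = 1.258175; f(y_3) = 0.267511

1.2582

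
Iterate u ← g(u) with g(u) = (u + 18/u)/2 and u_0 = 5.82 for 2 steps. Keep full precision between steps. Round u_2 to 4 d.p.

4.2478

u_1 = g(5.820000) = 4.456392
u_2 = g(4.456392) = 4.247767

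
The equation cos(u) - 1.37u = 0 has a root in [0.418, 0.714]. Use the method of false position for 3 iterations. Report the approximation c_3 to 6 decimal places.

0.601721

False-position update: c = (a·f(b) − b·f(a))/(f(b) − f(a)); replace the endpoint whose sign matches f(c).
f(0.418000) = 0.341243, f(0.714000) = -0.222432
step 1: c = 0.597195, f(c) = 0.008758 > 0 → new bracket [0.597195, 0.714000]
step 2: c = 0.601620, f(c) = 0.000200 > 0 → new bracket [0.601620, 0.714000]
step 3: c = 0.601721, f(c) = 0.000005 > 0 → new bracket [0.601721, 0.714000]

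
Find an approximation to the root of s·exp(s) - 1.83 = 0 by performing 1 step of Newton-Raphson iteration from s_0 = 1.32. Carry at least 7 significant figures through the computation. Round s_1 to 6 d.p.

f'(s) = (s + 1)·exp(s)
s_0 = 1.320000: f = 3.111316, f' = 8.684738 → s_1 = 1.320000 - (3.111316)/(8.684738) = 0.961749

0.961749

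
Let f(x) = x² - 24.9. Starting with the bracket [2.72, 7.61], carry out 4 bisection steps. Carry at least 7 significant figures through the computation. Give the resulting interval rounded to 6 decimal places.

f(2.720000) = -17.501600, f(7.610000) = 33.012100 (opposite signs)
step 1: m = 5.165000, f(m) = 1.777225 > 0 → root in [2.720000, 5.165000]
step 2: m = 3.942500, f(m) = -9.356694 < 0 → root in [3.942500, 5.165000]
step 3: m = 4.553750, f(m) = -4.163361 < 0 → root in [4.553750, 5.165000]
step 4: m = 4.859375, f(m) = -1.286475 < 0 → root in [4.859375, 5.165000]

[4.859375, 5.165000]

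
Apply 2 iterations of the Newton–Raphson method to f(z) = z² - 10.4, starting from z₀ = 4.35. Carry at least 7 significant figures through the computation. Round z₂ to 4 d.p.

3.2280

f'(z) = 2z
z_0 = 4.350000: f = 8.522500, f' = 8.700000 → z_1 = 4.350000 - (8.522500)/(8.700000) = 3.370402
z_1 = 3.370402: f = 0.959612, f' = 6.740805 → z_2 = 3.370402 - (0.959612)/(6.740805) = 3.228044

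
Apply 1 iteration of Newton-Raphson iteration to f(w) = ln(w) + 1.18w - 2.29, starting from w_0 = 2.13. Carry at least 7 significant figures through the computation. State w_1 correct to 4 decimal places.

1.5362

Newton update: w ← w − f(w)/f'(w).
f'(w) = 1/w + 1.18
w_0 = 2.130000: f = 0.979522, f' = 1.649484 → w_1 = 2.130000 - (0.979522)/(1.649484) = 1.536164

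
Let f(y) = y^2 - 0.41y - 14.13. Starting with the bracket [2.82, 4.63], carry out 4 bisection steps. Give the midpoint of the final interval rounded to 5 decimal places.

f(2.820000) = -7.333800, f(4.630000) = 5.408600 (opposite signs)
step 1: m = 3.725000, f(m) = -1.781625 < 0 → root in [3.725000, 4.630000]
step 2: m = 4.177500, f(m) = 1.608731 > 0 → root in [3.725000, 4.177500]
step 3: m = 3.951250, f(m) = -0.137636 < 0 → root in [3.951250, 4.177500]
step 4: m = 4.064375, f(m) = 0.722750 > 0 → root in [3.951250, 4.064375]
Midpoint of [3.951250, 4.064375] = 4.007812

4.00781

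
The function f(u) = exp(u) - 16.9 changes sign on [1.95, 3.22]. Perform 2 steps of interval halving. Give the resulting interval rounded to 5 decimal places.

f(1.950000) = -9.871312, f(3.220000) = 8.128120 (opposite signs)
step 1: m = 2.585000, f(m) = -3.636711 < 0 → root in [2.585000, 3.220000]
step 2: m = 2.902500, f(m) = 1.319638 > 0 → root in [2.585000, 2.902500]

[2.58500, 2.90250]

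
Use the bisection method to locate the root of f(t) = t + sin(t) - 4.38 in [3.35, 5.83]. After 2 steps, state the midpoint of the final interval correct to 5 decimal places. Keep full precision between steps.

5.52000

f(3.350000) = -1.236902, f(5.830000) = 1.012168 (opposite signs)
step 1: m = 4.590000, f(m) = -0.782520 < 0 → root in [4.590000, 5.830000]
step 2: m = 5.210000, f(m) = -0.048725 < 0 → root in [5.210000, 5.830000]
Midpoint of [5.210000, 5.830000] = 5.520000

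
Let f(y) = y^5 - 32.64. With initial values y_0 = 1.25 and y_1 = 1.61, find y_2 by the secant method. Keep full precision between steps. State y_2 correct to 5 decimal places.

2.62162

f(y_0) = -29.588242, f(y_1) = -21.822438
y_2 = 1.610000 - (-21.822438)·(1.610000 - 1.250000)/(-21.822438 - (-29.588242)) = 2.621625; f(y_2) = 91.197584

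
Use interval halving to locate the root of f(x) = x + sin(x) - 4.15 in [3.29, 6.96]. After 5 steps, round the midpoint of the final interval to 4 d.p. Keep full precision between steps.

5.0677

f(3.290000) = -1.007863, f(6.960000) = 3.436313 (opposite signs)
step 1: m = 5.125000, f(m) = 0.058923 > 0 → root in [3.290000, 5.125000]
step 2: m = 4.207500, f(m) = -0.817728 < 0 → root in [4.207500, 5.125000]
step 3: m = 4.666250, f(m) = -0.482686 < 0 → root in [4.666250, 5.125000]
step 4: m = 4.895625, f(m) = -0.237634 < 0 → root in [4.895625, 5.125000]
step 5: m = 5.010312, f(m) = -0.095636 < 0 → root in [5.010312, 5.125000]
Midpoint of [5.010312, 5.125000] = 5.067656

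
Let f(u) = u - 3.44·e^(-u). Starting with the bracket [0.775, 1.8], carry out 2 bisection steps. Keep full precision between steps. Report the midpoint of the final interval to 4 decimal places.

1.1594

f(0.775000) = -0.809821, f(1.800000) = 1.231372 (opposite signs)
step 1: m = 1.287500, f(m) = 0.338198 > 0 → root in [0.775000, 1.287500]
step 2: m = 1.031250, f(m) = -0.195320 < 0 → root in [1.031250, 1.287500]
Midpoint of [1.031250, 1.287500] = 1.159375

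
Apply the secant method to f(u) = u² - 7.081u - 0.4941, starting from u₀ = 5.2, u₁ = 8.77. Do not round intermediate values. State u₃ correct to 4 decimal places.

7.0615

f(u_0) = -10.275300, f(u_1) = 14.318430
u_2 = 8.770000 - (14.318430)·(8.770000 - 5.200000)/(14.318430 - (-10.275300)) = 6.691552; f(u_2) = -3.100113
u_3 = 6.691552 - (-3.100113)·(6.691552 - 8.770000)/(-3.100113 - (14.318430)) = 7.061469; f(u_3) = -0.632015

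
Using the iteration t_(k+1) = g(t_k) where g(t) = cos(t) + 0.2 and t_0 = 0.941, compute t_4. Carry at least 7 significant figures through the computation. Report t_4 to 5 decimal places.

t_1 = g(0.941000) = 0.788980
t_2 = g(0.788980) = 0.904569
t_3 = g(0.904569) = 0.818024
t_4 = g(0.818024) = 0.883664

0.88366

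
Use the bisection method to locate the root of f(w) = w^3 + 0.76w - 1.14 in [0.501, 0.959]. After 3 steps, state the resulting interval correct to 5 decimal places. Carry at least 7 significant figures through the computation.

[0.78725, 0.84450]

f(0.501000) = -0.633488, f(0.959000) = 0.470814 (opposite signs)
step 1: m = 0.730000, f(m) = -0.196183 < 0 → root in [0.730000, 0.959000]
step 2: m = 0.844500, f(m) = 0.104101 > 0 → root in [0.730000, 0.844500]
step 3: m = 0.787250, f(m) = -0.053782 < 0 → root in [0.787250, 0.844500]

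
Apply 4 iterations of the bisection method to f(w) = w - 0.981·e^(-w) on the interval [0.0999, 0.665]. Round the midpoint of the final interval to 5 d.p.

f(0.099900) = -0.787834, f(0.665000) = 0.160498 (opposite signs)
step 1: m = 0.382450, f(m) = -0.286776 < 0 → root in [0.382450, 0.665000]
step 2: m = 0.523725, f(m) = -0.057331 < 0 → root in [0.523725, 0.665000]
step 3: m = 0.594363, f(m) = 0.052935 > 0 → root in [0.523725, 0.594363]
step 4: m = 0.559044, f(m) = -0.001848 < 0 → root in [0.559044, 0.594363]
Midpoint of [0.559044, 0.594363] = 0.576703

0.57670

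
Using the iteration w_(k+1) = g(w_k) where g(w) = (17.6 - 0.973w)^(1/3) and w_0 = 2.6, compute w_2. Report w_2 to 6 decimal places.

w_1 = g(2.600000) = 2.470053
w_2 = g(2.470053) = 2.476942

2.476942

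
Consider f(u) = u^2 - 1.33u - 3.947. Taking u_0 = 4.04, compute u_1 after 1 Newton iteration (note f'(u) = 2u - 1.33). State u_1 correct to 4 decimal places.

u_0 = 4.040000: f = 7.001400, f' = 6.750000 → u_1 = 4.040000 - (7.001400)/(6.750000) = 3.002756

3.0028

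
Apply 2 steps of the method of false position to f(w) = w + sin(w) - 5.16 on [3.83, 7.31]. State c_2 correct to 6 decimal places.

f(3.830000) = -1.965308, f(7.310000) = 3.005655
step 1: c = 5.205845, f(c) = -0.834857 < 0 → new bracket [5.205845, 7.310000]
step 2: c = 5.663249, f(c) = -0.077734 < 0 → new bracket [5.663249, 7.310000]

5.663249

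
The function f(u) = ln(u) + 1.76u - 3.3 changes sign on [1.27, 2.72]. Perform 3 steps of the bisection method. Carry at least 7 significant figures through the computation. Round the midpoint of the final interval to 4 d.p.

1.5419

f(1.270000) = -0.825783, f(2.720000) = 2.487832 (opposite signs)
step 1: m = 1.995000, f(m) = 0.901844 > 0 → root in [1.270000, 1.995000]
step 2: m = 1.632500, f(m) = 0.063313 > 0 → root in [1.270000, 1.632500]
step 3: m = 1.451250, f(m) = -0.373375 < 0 → root in [1.451250, 1.632500]
Midpoint of [1.451250, 1.632500] = 1.541875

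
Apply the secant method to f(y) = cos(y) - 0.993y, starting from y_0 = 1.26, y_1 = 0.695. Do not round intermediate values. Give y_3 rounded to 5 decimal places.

0.74223

f(y_0) = -0.945363, f(y_1) = 0.077919
y_2 = 0.695000 - (0.077919)·(0.695000 - 1.260000)/(0.077919 - (-0.945363)) = 0.738022; f(y_2) = 0.006944
y_3 = 0.738022 - (0.006944)·(0.738022 - 0.695000)/(0.006944 - (0.077919)) = 0.742232; f(y_3) = -0.000074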